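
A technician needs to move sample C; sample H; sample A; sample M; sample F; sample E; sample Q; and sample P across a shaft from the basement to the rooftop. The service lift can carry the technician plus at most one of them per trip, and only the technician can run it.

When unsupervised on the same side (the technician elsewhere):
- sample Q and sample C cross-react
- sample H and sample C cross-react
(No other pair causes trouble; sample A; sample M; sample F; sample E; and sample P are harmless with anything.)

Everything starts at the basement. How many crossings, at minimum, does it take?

17

Counting alone: the technician can take at most 1 across per trip to the rooftop, so moving all 8 needs at least 8 loaded trips out, with a return between consecutive ones — at least 15 crossings.
The safety rule pushes this higher. Following every safe sequence of crossings, the most of the 8 that can be at the rooftop as the service lift arrives there on crossing 15 is 7 — never all 8.
So no plan with fewer than 17 crossings exists, and this one achieves 17:
1. Technician goes to the rooftop with sample C.  [the basement: sample A, sample E, sample F, sample H, sample M, sample P, sample Q | the rooftop: sample C]
2. Technician goes back to the basement alone.  [the basement: sample A, sample E, sample F, sample H, sample M, sample P, sample Q | the rooftop: sample C]
3. Technician goes to the rooftop with sample H.  [the basement: sample A, sample E, sample F, sample M, sample P, sample Q | the rooftop: sample C, sample H]
4. Technician goes back to the basement with sample C.  [the basement: sample A, sample C, sample E, sample F, sample M, sample P, sample Q | the rooftop: sample H]
5. Technician goes to the rooftop with sample Q.  [the basement: sample A, sample C, sample E, sample F, sample M, sample P | the rooftop: sample H, sample Q]
6. Technician goes back to the basement alone.  [the basement: sample A, sample C, sample E, sample F, sample M, sample P | the rooftop: sample H, sample Q]
7. Technician goes to the rooftop with sample A.  [the basement: sample C, sample E, sample F, sample M, sample P | the rooftop: sample A, sample H, sample Q]
8. Technician goes back to the basement alone.  [the basement: sample C, sample E, sample F, sample M, sample P | the rooftop: sample A, sample H, sample Q]
9. Technician goes to the rooftop with sample M.  [the basement: sample C, sample E, sample F, sample P | the rooftop: sample A, sample H, sample M, sample Q]
10. Technician goes back to the basement alone.  [the basement: sample C, sample E, sample F, sample P | the rooftop: sample A, sample H, sample M, sample Q]
11. Technician goes to the rooftop with sample F.  [the basement: sample C, sample E, sample P | the rooftop: sample A, sample F, sample H, sample M, sample Q]
12. Technician goes back to the basement alone.  [the basement: sample C, sample E, sample P | the rooftop: sample A, sample F, sample H, sample M, sample Q]
13. Technician goes to the rooftop with sample E.  [the basement: sample C, sample P | the rooftop: sample A, sample E, sample F, sample H, sample M, sample Q]
14. Technician goes back to the basement alone.  [the basement: sample C, sample P | the rooftop: sample A, sample E, sample F, sample H, sample M, sample Q]
15. Technician goes to the rooftop with sample P.  [the basement: sample C | the rooftop: sample A, sample E, sample F, sample H, sample M, sample P, sample Q]
16. Technician goes back to the basement alone.  [the basement: sample C | the rooftop: sample A, sample E, sample F, sample H, sample M, sample P, sample Q]
17. Technician goes to the rooftop with sample C.  [the basement: — | the rooftop: sample A, sample C, sample E, sample F, sample H, sample M, sample P, sample Q]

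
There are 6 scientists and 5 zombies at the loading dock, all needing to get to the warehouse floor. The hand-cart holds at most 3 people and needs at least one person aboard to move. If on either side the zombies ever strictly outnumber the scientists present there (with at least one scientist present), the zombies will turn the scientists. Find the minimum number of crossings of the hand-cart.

9

Counting alone: each trip to the warehouse floor takes at most 3 across and each return brings at least 1 back, so after t trips out (and t−1 returns) at most 3t − (t−1) of the 11 are across; that first reaches 11 at t = 5, so at least 9 crossings are needed.
The plan below uses exactly 9 crossings, so it is optimal:
1. 3 zombies → the warehouse floor.  (the loading dock: 6S 2Z; the warehouse floor: 0S 3Z)
2. 1 zombie ← the loading dock.  (the loading dock: 6S 3Z; the warehouse floor: 0S 2Z)
3. 3 scientists → the warehouse floor.  (the loading dock: 3S 3Z; the warehouse floor: 3S 2Z)
4. 1 scientist ← the loading dock.  (the loading dock: 4S 3Z; the warehouse floor: 2S 2Z)
5. 2 scientists and 1 zombie → the warehouse floor.  (the loading dock: 2S 2Z; the warehouse floor: 4S 3Z)
6. 1 scientist ← the loading dock.  (the loading dock: 3S 2Z; the warehouse floor: 3S 3Z)
7. 2 scientists and 1 zombie → the warehouse floor.  (the loading dock: 1S 1Z; the warehouse floor: 5S 4Z)
8. 1 scientist ← the loading dock.  (the loading dock: 2S 1Z; the warehouse floor: 4S 4Z)
9. 2 scientists and 1 zombie → the warehouse floor.  (the loading dock: 0S 0Z; the warehouse floor: 6S 5Z)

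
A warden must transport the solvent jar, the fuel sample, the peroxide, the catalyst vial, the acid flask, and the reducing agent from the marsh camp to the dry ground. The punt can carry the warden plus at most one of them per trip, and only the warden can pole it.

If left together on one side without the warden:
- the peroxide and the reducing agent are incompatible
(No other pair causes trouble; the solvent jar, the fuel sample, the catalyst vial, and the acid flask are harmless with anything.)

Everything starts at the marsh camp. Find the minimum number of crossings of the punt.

11

Counting alone: the warden can take at most 1 across per trip to the dry ground, so moving all 6 needs at least 6 loaded trips out, with a return between consecutive ones — at least 11 crossings.
The plan below uses exactly 11 crossings, so it is optimal:
1. Warden goes to the dry ground with the peroxide.  [the marsh camp: the acid flask, the catalyst vial, the fuel sample, the reducing agent, the solvent jar | the dry ground: the peroxide]
2. Warden goes back to the marsh camp alone.  [the marsh camp: the acid flask, the catalyst vial, the fuel sample, the reducing agent, the solvent jar | the dry ground: the peroxide]
3. Warden goes to the dry ground with the solvent jar.  [the marsh camp: the acid flask, the catalyst vial, the fuel sample, the reducing agent | the dry ground: the peroxide, the solvent jar]
4. Warden goes back to the marsh camp alone.  [the marsh camp: the acid flask, the catalyst vial, the fuel sample, the reducing agent | the dry ground: the peroxide, the solvent jar]
5. Warden goes to the dry ground with the fuel sample.  [the marsh camp: the acid flask, the catalyst vial, the reducing agent | the dry ground: the fuel sample, the peroxide, the solvent jar]
6. Warden goes back to the marsh camp alone.  [the marsh camp: the acid flask, the catalyst vial, the reducing agent | the dry ground: the fuel sample, the peroxide, the solvent jar]
7. Warden goes to the dry ground with the catalyst vial.  [the marsh camp: the acid flask, the reducing agent | the dry ground: the catalyst vial, the fuel sample, the peroxide, the solvent jar]
8. Warden goes back to the marsh camp alone.  [the marsh camp: the acid flask, the reducing agent | the dry ground: the catalyst vial, the fuel sample, the peroxide, the solvent jar]
9. Warden goes to the dry ground with the acid flask.  [the marsh camp: the reducing agent | the dry ground: the acid flask, the catalyst vial, the fuel sample, the peroxide, the solvent jar]
10. Warden goes back to the marsh camp alone.  [the marsh camp: the reducing agent | the dry ground: the acid flask, the catalyst vial, the fuel sample, the peroxide, the solvent jar]
11. Warden goes to the dry ground with the reducing agent.  [the marsh camp: — | the dry ground: the acid flask, the catalyst vial, the fuel sample, the peroxide, the reducing agent, the solvent jar]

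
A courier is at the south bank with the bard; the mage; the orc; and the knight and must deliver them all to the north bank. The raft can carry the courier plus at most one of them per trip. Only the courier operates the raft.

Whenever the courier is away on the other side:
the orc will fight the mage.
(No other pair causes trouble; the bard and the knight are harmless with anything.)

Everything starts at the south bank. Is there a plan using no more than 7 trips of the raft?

Yes

Yes — this plan uses 7 crossings (≤ 7):
1. Courier goes to the north bank with the mage.
2. Courier goes back to the south bank alone.
3. Courier goes to the north bank with the bard.
4. Courier goes back to the south bank alone.
5. Courier goes to the north bank with the knight.
6. Courier goes back to the south bank alone.
7. Courier goes to the north bank with the orc.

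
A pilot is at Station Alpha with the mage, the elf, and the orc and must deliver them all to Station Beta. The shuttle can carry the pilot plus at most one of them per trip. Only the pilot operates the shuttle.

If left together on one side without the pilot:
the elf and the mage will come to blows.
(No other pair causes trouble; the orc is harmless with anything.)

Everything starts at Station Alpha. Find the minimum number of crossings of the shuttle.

5

Counting alone: the pilot can take at most 1 across per trip to Station Beta, so moving all 3 needs at least 3 loaded trips out, with a return between consecutive ones — at least 5 crossings.
The plan below uses exactly 5 crossings, so it is optimal:
1. Pilot goes to Station Beta with the mage.
2. Pilot goes back to Station Alpha alone.
3. Pilot goes to Station Beta with the orc.
4. Pilot goes back to Station Alpha alone.
5. Pilot goes to Station Beta with the elf.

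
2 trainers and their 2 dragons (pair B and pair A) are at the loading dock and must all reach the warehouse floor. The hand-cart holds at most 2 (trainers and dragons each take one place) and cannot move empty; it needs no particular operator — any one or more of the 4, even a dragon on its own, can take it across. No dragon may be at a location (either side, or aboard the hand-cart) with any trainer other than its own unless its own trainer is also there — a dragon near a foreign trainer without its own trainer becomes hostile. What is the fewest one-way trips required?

Counting alone: each trip to the warehouse floor takes at most 2 across and each return brings at least 1 back, so after t trips out (and t−1 returns) at most 2t − (t−1) of the 4 are across; that first reaches 4 at t = 3, so at least 5 crossings are needed.
The plan below uses exactly 5 crossings, so it is optimal:
1. dragon B and trainer B cross → the warehouse floor.
2. trainer B crosses ← the loading dock.
3. trainer A and trainer B cross → the warehouse floor.
4. trainer A crosses ← the loading dock.
5. dragon A and trainer A cross → the warehouse floor.

5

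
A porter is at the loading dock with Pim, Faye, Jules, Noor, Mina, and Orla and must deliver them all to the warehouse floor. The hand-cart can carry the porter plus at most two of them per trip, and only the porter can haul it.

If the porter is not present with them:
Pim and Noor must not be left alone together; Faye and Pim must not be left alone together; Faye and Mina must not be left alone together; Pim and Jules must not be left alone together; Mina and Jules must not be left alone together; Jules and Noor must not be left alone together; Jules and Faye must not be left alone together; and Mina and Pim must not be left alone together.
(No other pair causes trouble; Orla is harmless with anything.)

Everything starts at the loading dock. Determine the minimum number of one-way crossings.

impossible

Whatever the first load, the items left behind include a forbidden pair without the porter. No opening move is safe, so no plan exists.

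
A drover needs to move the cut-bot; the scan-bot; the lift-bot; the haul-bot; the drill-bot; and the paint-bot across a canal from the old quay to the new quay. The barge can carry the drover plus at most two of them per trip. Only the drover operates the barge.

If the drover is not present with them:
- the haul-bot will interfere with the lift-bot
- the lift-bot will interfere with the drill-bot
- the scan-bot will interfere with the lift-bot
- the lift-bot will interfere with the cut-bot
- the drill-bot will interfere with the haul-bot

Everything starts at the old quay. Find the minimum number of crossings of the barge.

9

Counting alone: the drover can take at most 2 across per trip to the new quay, so moving all 6 needs at least 3 loaded trips out, with a return between consecutive ones — at least 5 crossings.
The safety rule pushes this higher. Following every safe sequence of crossings, the most of the 6 that can be at the new quay as the barge arrives there on crossings 5, 7 is 4, 5 respectively — never all 6.
So no plan with fewer than 9 crossings exists, and this one achieves 9:
1. Drover goes to the new quay with the haul-bot and the lift-bot.
2. Drover goes back to the old quay with the lift-bot.
3. Drover goes to the new quay with the cut-bot and the lift-bot.
4. Drover goes back to the old quay with the lift-bot.
5. Drover goes to the new quay with the lift-bot and the scan-bot.
6. Drover goes back to the old quay with the lift-bot.
7. Drover goes to the new quay with the lift-bot and the paint-bot.
8. Drover goes back to the old quay with the lift-bot.
9. Drover goes to the new quay with the drill-bot and the lift-bot.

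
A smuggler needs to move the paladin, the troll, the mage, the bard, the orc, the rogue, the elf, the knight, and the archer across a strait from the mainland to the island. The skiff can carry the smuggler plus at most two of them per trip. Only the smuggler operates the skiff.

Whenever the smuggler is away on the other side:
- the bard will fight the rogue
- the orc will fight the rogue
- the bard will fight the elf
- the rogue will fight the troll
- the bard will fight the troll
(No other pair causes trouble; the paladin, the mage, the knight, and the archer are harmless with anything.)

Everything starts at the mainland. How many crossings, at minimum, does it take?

15

Counting alone: the smuggler can take at most 2 across per trip to the island, so moving all 9 needs at least 5 loaded trips out, with a return between consecutive ones — at least 9 crossings.
The safety rule pushes this higher. Following every safe sequence of crossings, the most of the 9 that can be at the island as the skiff arrives there on crossings 9, 11, 13 is 6, 7, 8 respectively — never all 9.
So no plan with fewer than 15 crossings exists, and this one achieves 15:
1. Smuggler goes to the island with the bard and the rogue.  [the mainland: the archer, the elf, the knight, the mage, the orc, the paladin, the troll | the island: the bard, the rogue]
2. Smuggler goes back to the mainland with the bard.  [the mainland: the archer, the bard, the elf, the knight, the mage, the orc, the paladin, the troll | the island: the rogue]
3. Smuggler goes to the island with the bard and the paladin.  [the mainland: the archer, the elf, the knight, the mage, the orc, the troll | the island: the bard, the paladin, the rogue]
4. Smuggler goes back to the mainland with the bard.  [the mainland: the archer, the bard, the elf, the knight, the mage, the orc, the troll | the island: the paladin, the rogue]
5. Smuggler goes to the island with the elf and the troll.  [the mainland: the archer, the bard, the knight, the mage, the orc | the island: the elf, the paladin, the rogue, the troll]
6. Smuggler goes back to the mainland with the troll.  [the mainland: the archer, the bard, the knight, the mage, the orc, the troll | the island: the elf, the paladin, the rogue]
7. Smuggler goes to the island with the mage and the troll.  [the mainland: the archer, the bard, the knight, the orc | the island: the elf, the mage, the paladin, the rogue, the troll]
8. Smuggler goes back to the mainland with the troll.  [the mainland: the archer, the bard, the knight, the orc, the troll | the island: the elf, the mage, the paladin, the rogue]
9. Smuggler goes to the island with the orc and the troll.  [the mainland: the archer, the bard, the knight | the island: the elf, the mage, the orc, the paladin, the rogue, the troll]
10. Smuggler goes back to the mainland with the rogue.  [the mainland: the archer, the bard, the knight, the rogue | the island: the elf, the mage, the orc, the paladin, the troll]
11. Smuggler goes to the island with the bard and the knight.  [the mainland: the archer, the rogue | the island: the bard, the elf, the knight, the mage, the orc, the paladin, the troll]
12. Smuggler goes back to the mainland with the bard.  [the mainland: the archer, the bard, the rogue | the island: the elf, the knight, the mage, the orc, the paladin, the troll]
13. Smuggler goes to the island with the archer and the bard.  [the mainland: the rogue | the island: the archer, the bard, the elf, the knight, the mage, the orc, the paladin, the troll]
14. Smuggler goes back to the mainland with the bard.  [the mainland: the bard, the rogue | the island: the archer, the elf, the knight, the mage, the orc, the paladin, the troll]
15. Smuggler goes to the island with the bard and the rogue.  [the mainland: — | the island: the archer, the bard, the elf, the knight, the mage, the orc, the paladin, the rogue, the troll]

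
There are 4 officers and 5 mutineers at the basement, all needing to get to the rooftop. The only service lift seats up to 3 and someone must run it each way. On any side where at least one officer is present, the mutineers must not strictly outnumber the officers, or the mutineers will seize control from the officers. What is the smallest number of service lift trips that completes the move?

impossible

The mutineers already outnumber the officers at the basement before anyone moves, so the starting position itself is disallowed.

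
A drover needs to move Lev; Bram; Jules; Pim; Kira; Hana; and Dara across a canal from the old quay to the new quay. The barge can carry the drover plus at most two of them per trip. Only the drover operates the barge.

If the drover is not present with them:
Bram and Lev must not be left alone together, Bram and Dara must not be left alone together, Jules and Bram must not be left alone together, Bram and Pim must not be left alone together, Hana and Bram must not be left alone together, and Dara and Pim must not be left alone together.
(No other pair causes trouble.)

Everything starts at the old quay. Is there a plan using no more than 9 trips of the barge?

No

Counting alone: the drover can take at most 2 across per trip to the new quay, so moving all 7 needs at least 4 loaded trips out, with a return between consecutive ones — at least 7 crossings.
The safety rule pushes this higher. Following every safe sequence of crossings, the most of the 7 that can be at the new quay as the barge arrives there on crossings 7, 9 is 5, 6 respectively — never all 7.
So the move cannot be finished within 9 crossings. (The shortest complete plan takes 11:)
1. Drover goes to the new quay with Bram and Pim.  [the old quay: Dara, Hana, Jules, Kira, Lev | the new quay: Bram, Pim]
2. Drover goes back to the old quay with Bram.  [the old quay: Bram, Dara, Hana, Jules, Kira, Lev | the new quay: Pim]
3. Drover goes to the new quay with Bram and Lev.  [the old quay: Dara, Hana, Jules, Kira | the new quay: Bram, Lev, Pim]
4. Drover goes back to the old quay with Bram.  [the old quay: Bram, Dara, Hana, Jules, Kira | the new quay: Lev, Pim]
5. Drover goes to the new quay with Bram and Jules.  [the old quay: Dara, Hana, Kira | the new quay: Bram, Jules, Lev, Pim]
6. Drover goes back to the old quay with Bram.  [the old quay: Bram, Dara, Hana, Kira | the new quay: Jules, Lev, Pim]
7. Drover goes to the new quay with Bram and Kira.  [the old quay: Dara, Hana | the new quay: Bram, Jules, Kira, Lev, Pim]
8. Drover goes back to the old quay with Bram.  [the old quay: Bram, Dara, Hana | the new quay: Jules, Kira, Lev, Pim]
9. Drover goes to the new quay with Bram and Hana.  [the old quay: Dara | the new quay: Bram, Hana, Jules, Kira, Lev, Pim]
10. Drover goes back to the old quay with Bram.  [the old quay: Bram, Dara | the new quay: Hana, Jules, Kira, Lev, Pim]
11. Drover goes to the new quay with Bram and Dara.  [the old quay: — | the new quay: Bram, Dara, Hana, Jules, Kira, Lev, Pim]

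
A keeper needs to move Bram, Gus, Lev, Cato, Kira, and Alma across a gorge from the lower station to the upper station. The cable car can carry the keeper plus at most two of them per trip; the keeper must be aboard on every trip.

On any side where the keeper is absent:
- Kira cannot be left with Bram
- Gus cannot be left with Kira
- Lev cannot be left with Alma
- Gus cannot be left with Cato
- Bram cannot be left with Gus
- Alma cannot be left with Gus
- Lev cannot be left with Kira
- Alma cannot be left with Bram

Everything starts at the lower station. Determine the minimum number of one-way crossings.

impossible

Whatever the first load, the items left behind include a forbidden pair without the keeper. No opening move is safe, so no plan exists.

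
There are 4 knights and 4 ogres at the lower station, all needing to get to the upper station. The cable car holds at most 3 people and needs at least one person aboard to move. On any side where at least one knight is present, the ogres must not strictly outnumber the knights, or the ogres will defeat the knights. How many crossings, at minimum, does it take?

Counting alone: each trip to the upper station takes at most 3 across and each return brings at least 1 back, so after t trips out (and t−1 returns) at most 3t − (t−1) of the 8 are across; that first reaches 8 at t = 4, so at least 7 crossings are needed.
The safety rule pushes this higher. Following every safe sequence of crossings, the most of the 8 that can be at the upper station as the cable car arrives there on crossing 7 is 7 — never all 8.
So no plan with fewer than 9 crossings exists, and this one achieves 9:
1. 2 ogres → the upper station.  (the lower station: 4K 2O; the upper station: 0K 2O)
2. 1 ogre ← the lower station.  (the lower station: 4K 3O; the upper station: 0K 1O)
3. 3 ogres → the upper station.  (the lower station: 4K 0O; the upper station: 0K 4O)
4. 1 ogre ← the lower station.  (the lower station: 4K 1O; the upper station: 0K 3O)
5. 3 knights → the upper station.  (the lower station: 1K 1O; the upper station: 3K 3O)
6. 1 knight and 1 ogre ← the lower station.  (the lower station: 2K 2O; the upper station: 2K 2O)
7. 2 knights → the upper station.  (the lower station: 0K 2O; the upper station: 4K 2O)
8. 1 ogre ← the lower station.  (the lower station: 0K 3O; the upper station: 4K 1O)
9. 3 ogres → the upper station.  (the lower station: 0K 0O; the upper station: 4K 4O)

9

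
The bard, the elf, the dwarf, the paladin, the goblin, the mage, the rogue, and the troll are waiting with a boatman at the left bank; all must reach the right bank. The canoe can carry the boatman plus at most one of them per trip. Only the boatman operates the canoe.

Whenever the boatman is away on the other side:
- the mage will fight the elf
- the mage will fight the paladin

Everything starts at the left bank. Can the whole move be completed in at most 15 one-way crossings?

No

Counting alone: the boatman can take at most 1 across per trip to the right bank, so moving all 8 needs at least 8 loaded trips out, with a return between consecutive ones — at least 15 crossings.
The safety rule pushes this higher. Following every safe sequence of crossings, the most of the 8 that can be at the right bank as the canoe arrives there on crossing 15 is 7 — never all 8.
So the move cannot be finished within 15 crossings. (The shortest complete plan takes 17:)
1. Boatman goes to the right bank with the mage.
2. Boatman goes back to the left bank alone.
3. Boatman goes to the right bank with the bard.
4. Boatman goes back to the left bank alone.
5. Boatman goes to the right bank with the elf.
6. Boatman goes back to the left bank with the mage.
7. Boatman goes to the right bank with the paladin.
8. Boatman goes back to the left bank alone.
9. Boatman goes to the right bank with the dwarf.
10. Boatman goes back to the left bank alone.
11. Boatman goes to the right bank with the goblin.
12. Boatman goes back to the left bank alone.
13. Boatman goes to the right bank with the rogue.
14. Boatman goes back to the left bank alone.
15. Boatman goes to the right bank with the troll.
16. Boatman goes back to the left bank alone.
17. Boatman goes to the right bank with the mage.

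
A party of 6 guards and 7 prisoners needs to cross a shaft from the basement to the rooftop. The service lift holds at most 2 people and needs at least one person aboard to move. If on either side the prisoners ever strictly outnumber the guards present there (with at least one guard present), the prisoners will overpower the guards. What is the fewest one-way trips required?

The prisoners already outnumber the guards at the basement before anyone moves, so the starting position itself is disallowed.

impossible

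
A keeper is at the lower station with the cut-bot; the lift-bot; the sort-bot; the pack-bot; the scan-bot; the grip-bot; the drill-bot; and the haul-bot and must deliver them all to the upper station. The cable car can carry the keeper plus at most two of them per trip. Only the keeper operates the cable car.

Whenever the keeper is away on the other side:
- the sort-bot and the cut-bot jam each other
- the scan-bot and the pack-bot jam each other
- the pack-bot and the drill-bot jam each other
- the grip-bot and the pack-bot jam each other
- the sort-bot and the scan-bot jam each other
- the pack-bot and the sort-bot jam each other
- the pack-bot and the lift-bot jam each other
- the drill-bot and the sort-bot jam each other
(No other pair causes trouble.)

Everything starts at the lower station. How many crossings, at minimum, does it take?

13

Counting alone: the keeper can take at most 2 across per trip to the upper station, so moving all 8 needs at least 4 loaded trips out, with a return between consecutive ones — at least 7 crossings.
The safety rule pushes this higher. Following every safe sequence of crossings, the most of the 8 that can be at the upper station as the cable car arrives there on crossings 7, 9, 11 is 5, 6, 7 respectively — never all 8.
So no plan with fewer than 13 crossings exists, and this one achieves 13:
1. Keeper goes to the upper station with the pack-bot and the sort-bot.  [the lower station: the cut-bot, the drill-bot, the grip-bot, the haul-bot, the lift-bot, the scan-bot | the upper station: the pack-bot, the sort-bot]
2. Keeper goes back to the lower station with the sort-bot.  [the lower station: the cut-bot, the drill-bot, the grip-bot, the haul-bot, the lift-bot, the scan-bot, the sort-bot | the upper station: the pack-bot]
3. Keeper goes to the upper station with the cut-bot and the sort-bot.  [the lower station: the drill-bot, the grip-bot, the haul-bot, the lift-bot, the scan-bot | the upper station: the cut-bot, the pack-bot, the sort-bot]
4. Keeper goes back to the lower station with the sort-bot.  [the lower station: the drill-bot, the grip-bot, the haul-bot, the lift-bot, the scan-bot, the sort-bot | the upper station: the cut-bot, the pack-bot]
5. Keeper goes to the upper station with the haul-bot and the sort-bot.  [the lower station: the drill-bot, the grip-bot, the lift-bot, the scan-bot | the upper station: the cut-bot, the haul-bot, the pack-bot, the sort-bot]
6. Keeper goes back to the lower station with the sort-bot.  [the lower station: the drill-bot, the grip-bot, the lift-bot, the scan-bot, the sort-bot | the upper station: the cut-bot, the haul-bot, the pack-bot]
7. Keeper goes to the upper station with the drill-bot and the scan-bot.  [the lower station: the grip-bot, the lift-bot, the sort-bot | the upper station: the cut-bot, the drill-bot, the haul-bot, the pack-bot, the scan-bot]
8. Keeper goes back to the lower station with the pack-bot.  [the lower station: the grip-bot, the lift-bot, the pack-bot, the sort-bot | the upper station: the cut-bot, the drill-bot, the haul-bot, the scan-bot]
9. Keeper goes to the upper station with the lift-bot and the pack-bot.  [the lower station: the grip-bot, the sort-bot | the upper station: the cut-bot, the drill-bot, the haul-bot, the lift-bot, the pack-bot, the scan-bot]
10. Keeper goes back to the lower station with the pack-bot.  [the lower station: the grip-bot, the pack-bot, the sort-bot | the upper station: the cut-bot, the drill-bot, the haul-bot, the lift-bot, the scan-bot]
11. Keeper goes to the upper station with the grip-bot and the sort-bot.  [the lower station: the pack-bot | the upper station: the cut-bot, the drill-bot, the grip-bot, the haul-bot, the lift-bot, the scan-bot, the sort-bot]
12. Keeper goes back to the lower station with the sort-bot.  [the lower station: the pack-bot, the sort-bot | the upper station: the cut-bot, the drill-bot, the grip-bot, the haul-bot, the lift-bot, the scan-bot]
13. Keeper goes to the upper station with the pack-bot and the sort-bot.  [the lower station: — | the upper station: the cut-bot, the drill-bot, the grip-bot, the haul-bot, the lift-bot, the pack-bot, the scan-bot, the sort-bot]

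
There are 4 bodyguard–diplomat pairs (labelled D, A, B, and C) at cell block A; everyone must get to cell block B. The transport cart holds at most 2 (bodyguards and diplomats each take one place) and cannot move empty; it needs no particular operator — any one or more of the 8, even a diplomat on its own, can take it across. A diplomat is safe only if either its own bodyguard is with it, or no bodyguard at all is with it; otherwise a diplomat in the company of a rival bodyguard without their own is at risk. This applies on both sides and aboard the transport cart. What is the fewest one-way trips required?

Following every safe sequence of crossings from the start, the most of the 8 that can be at cell block B as the transport cart arrives there on crossings 1, 3, 5 is 2, 3, 4 respectively; the best ever achieved is 4 of 8.
From crossing 7 on, no configuration arises that was not already reachable earlier: only 44 distinct safe configurations (who is on which side, and where the transport cart is) can ever be reached, none of them has everyone across, and every continuation just revisits them. So no valid plan exists.

impossible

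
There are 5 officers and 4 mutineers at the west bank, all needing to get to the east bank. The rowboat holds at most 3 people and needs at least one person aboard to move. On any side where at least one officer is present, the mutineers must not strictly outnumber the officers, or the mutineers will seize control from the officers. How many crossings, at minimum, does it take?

Counting alone: each trip to the east bank takes at most 3 across and each return brings at least 1 back, so after t trips out (and t−1 returns) at most 3t − (t−1) of the 9 are across; that first reaches 9 at t = 4, so at least 7 crossings are needed.
The plan below uses exactly 7 crossings, so it is optimal:
1. 3 mutineers → the east bank.  (the west bank: 5O 1M; the east bank: 0O 3M)
2. 1 mutineer ← the west bank.  (the west bank: 5O 2M; the east bank: 0O 2M)
3. 3 officers → the east bank.  (the west bank: 2O 2M; the east bank: 3O 2M)
4. 1 officer ← the west bank.  (the west bank: 3O 2M; the east bank: 2O 2M)
5. 2 officers and 1 mutineer → the east bank.  (the west bank: 1O 1M; the east bank: 4O 3M)
6. 1 officer ← the west bank.  (the west bank: 2O 1M; the east bank: 3O 3M)
7. 2 officers and 1 mutineer → the east bank.  (the west bank: 0O 0M; the east bank: 5O 4M)

7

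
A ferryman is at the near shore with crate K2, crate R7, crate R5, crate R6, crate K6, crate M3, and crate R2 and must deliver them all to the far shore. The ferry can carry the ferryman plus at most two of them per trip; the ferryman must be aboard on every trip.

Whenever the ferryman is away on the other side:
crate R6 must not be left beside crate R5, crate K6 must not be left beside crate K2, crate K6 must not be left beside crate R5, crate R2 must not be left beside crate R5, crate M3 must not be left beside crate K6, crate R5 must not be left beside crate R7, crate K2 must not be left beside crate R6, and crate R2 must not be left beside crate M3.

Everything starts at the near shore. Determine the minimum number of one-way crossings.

impossible

Whatever the first load, the items left behind include a forbidden pair without the ferryman. No opening move is safe, so no plan exists.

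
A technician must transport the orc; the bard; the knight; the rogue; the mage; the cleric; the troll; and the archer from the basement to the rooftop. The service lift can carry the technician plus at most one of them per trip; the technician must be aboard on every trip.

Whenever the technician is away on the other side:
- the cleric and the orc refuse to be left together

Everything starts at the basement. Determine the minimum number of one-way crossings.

15

Counting alone: the technician can take at most 1 across per trip to the rooftop, so moving all 8 needs at least 8 loaded trips out, with a return between consecutive ones — at least 15 crossings.
The plan below uses exactly 15 crossings, so it is optimal:
1. Technician goes to the rooftop with the orc.  [the basement: the archer, the bard, the cleric, the knight, the mage, the rogue, the troll | the rooftop: the orc]
2. Technician goes back to the basement alone.  [the basement: the archer, the bard, the cleric, the knight, the mage, the rogue, the troll | the rooftop: the orc]
3. Technician goes to the rooftop with the bard.  [the basement: the archer, the cleric, the knight, the mage, the rogue, the troll | the rooftop: the bard, the orc]
4. Technician goes back to the basement alone.  [the basement: the archer, the cleric, the knight, the mage, the rogue, the troll | the rooftop: the bard, the orc]
5. Technician goes to the rooftop with the knight.  [the basement: the archer, the cleric, the mage, the rogue, the troll | the rooftop: the bard, the knight, the orc]
6. Technician goes back to the basement alone.  [the basement: the archer, the cleric, the mage, the rogue, the troll | the rooftop: the bard, the knight, the orc]
7. Technician goes to the rooftop with the rogue.  [the basement: the archer, the cleric, the mage, the troll | the rooftop: the bard, the knight, the orc, the rogue]
8. Technician goes back to the basement alone.  [the basement: the archer, the cleric, the mage, the troll | the rooftop: the bard, the knight, the orc, the rogue]
9. Technician goes to the rooftop with the mage.  [the basement: the archer, the cleric, the troll | the rooftop: the bard, the knight, the mage, the orc, the rogue]
10. Technician goes back to the basement alone.  [the basement: the archer, the cleric, the troll | the rooftop: the bard, the knight, the mage, the orc, the rogue]
11. Technician goes to the rooftop with the troll.  [the basement: the archer, the cleric | the rooftop: the bard, the knight, the mage, the orc, the rogue, the troll]
12. Technician goes back to the basement alone.  [the basement: the archer, the cleric | the rooftop: the bard, the knight, the mage, the orc, the rogue, the troll]
13. Technician goes to the rooftop with the archer.  [the basement: the cleric | the rooftop: the archer, the bard, the knight, the mage, the orc, the rogue, the troll]
14. Technician goes back to the basement alone.  [the basement: the cleric | the rooftop: the archer, the bard, the knight, the mage, the orc, the rogue, the troll]
15. Technician goes to the rooftop with the cleric.  [the basement: — | the rooftop: the archer, the bard, the cleric, the knight, the mage, the orc, the rogue, the troll]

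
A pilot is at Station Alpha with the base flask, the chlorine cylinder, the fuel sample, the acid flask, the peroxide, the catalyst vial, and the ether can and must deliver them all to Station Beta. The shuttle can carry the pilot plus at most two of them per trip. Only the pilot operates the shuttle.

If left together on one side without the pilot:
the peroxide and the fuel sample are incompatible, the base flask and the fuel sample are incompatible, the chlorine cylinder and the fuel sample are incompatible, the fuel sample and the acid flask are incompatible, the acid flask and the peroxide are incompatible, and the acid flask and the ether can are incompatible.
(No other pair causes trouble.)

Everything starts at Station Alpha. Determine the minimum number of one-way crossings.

11

Counting alone: the pilot can take at most 2 across per trip to Station Beta, so moving all 7 needs at least 4 loaded trips out, with a return between consecutive ones — at least 7 crossings.
The safety rule pushes this higher. Following every safe sequence of crossings, the most of the 7 that can be at Station Beta as the shuttle arrives there on crossings 7, 9 is 5, 6 respectively — never all 7.
So no plan with fewer than 11 crossings exists, and this one achieves 11:
1. Pilot goes to Station Beta with the acid flask and the fuel sample.  [Station Alpha: the base flask, the catalyst vial, the chlorine cylinder, the ether can, the peroxide | Station Beta: the acid flask, the fuel sample]
2. Pilot goes back to Station Alpha with the fuel sample.  [Station Alpha: the base flask, the catalyst vial, the chlorine cylinder, the ether can, the fuel sample, the peroxide | Station Beta: the acid flask]
3. Pilot goes to Station Beta with the base flask and the fuel sample.  [Station Alpha: the catalyst vial, the chlorine cylinder, the ether can, the peroxide | Station Beta: the acid flask, the base flask, the fuel sample]
4. Pilot goes back to Station Alpha with the fuel sample.  [Station Alpha: the catalyst vial, the chlorine cylinder, the ether can, the fuel sample, the peroxide | Station Beta: the acid flask, the base flask]
5. Pilot goes to Station Beta with the chlorine cylinder and the fuel sample.  [Station Alpha: the catalyst vial, the ether can, the peroxide | Station Beta: the acid flask, the base flask, the chlorine cylinder, the fuel sample]
6. Pilot goes back to Station Alpha with the fuel sample.  [Station Alpha: the catalyst vial, the ether can, the fuel sample, the peroxide | Station Beta: the acid flask, the base flask, the chlorine cylinder]
7. Pilot goes to Station Beta with the catalyst vial and the fuel sample.  [Station Alpha: the ether can, the peroxide | Station Beta: the acid flask, the base flask, the catalyst vial, the chlorine cylinder, the fuel sample]
8. Pilot goes back to Station Alpha with the fuel sample.  [Station Alpha: the ether can, the fuel sample, the peroxide | Station Beta: the acid flask, the base flask, the catalyst vial, the chlorine cylinder]
9. Pilot goes to Station Beta with the ether can and the peroxide.  [Station Alpha: the fuel sample | Station Beta: the acid flask, the base flask, the catalyst vial, the chlorine cylinder, the ether can, the peroxide]
10. Pilot goes back to Station Alpha with the acid flask.  [Station Alpha: the acid flask, the fuel sample | Station Beta: the base flask, the catalyst vial, the chlorine cylinder, the ether can, the peroxide]
11. Pilot goes to Station Beta with the acid flask and the fuel sample.  [Station Alpha: — | Station Beta: the acid flask, the base flask, the catalyst vial, the chlorine cylinder, the ether can, the fuel sample, the peroxide]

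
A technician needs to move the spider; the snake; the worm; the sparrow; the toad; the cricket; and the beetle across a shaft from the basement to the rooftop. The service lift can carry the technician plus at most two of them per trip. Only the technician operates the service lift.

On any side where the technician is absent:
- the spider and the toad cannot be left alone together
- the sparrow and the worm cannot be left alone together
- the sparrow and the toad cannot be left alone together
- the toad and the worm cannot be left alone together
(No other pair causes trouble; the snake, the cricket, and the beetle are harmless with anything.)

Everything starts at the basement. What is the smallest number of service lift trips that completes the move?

11

Counting alone: the technician can take at most 2 across per trip to the rooftop, so moving all 7 needs at least 4 loaded trips out, with a return between consecutive ones — at least 7 crossings.
The safety rule pushes this higher. Following every safe sequence of crossings, the most of the 7 that can be at the rooftop as the service lift arrives there on crossings 7, 9 is 5, 6 respectively — never all 7.
So no plan with fewer than 11 crossings exists, and this one achieves 11:
1. Technician goes to the rooftop with the toad and the worm.  [the basement: the beetle, the cricket, the snake, the sparrow, the spider | the rooftop: the toad, the worm]
2. Technician goes back to the basement with the worm.  [the basement: the beetle, the cricket, the snake, the sparrow, the spider, the worm | the rooftop: the toad]
3. Technician goes to the rooftop with the spider and the worm.  [the basement: the beetle, the cricket, the snake, the sparrow | the rooftop: the spider, the toad, the worm]
4. Technician goes back to the basement with the toad.  [the basement: the beetle, the cricket, the snake, the sparrow, the toad | the rooftop: the spider, the worm]
5. Technician goes to the rooftop with the snake and the sparrow.  [the basement: the beetle, the cricket, the toad | the rooftop: the snake, the sparrow, the spider, the worm]
6. Technician goes back to the basement with the worm.  [the basement: the beetle, the cricket, the toad, the worm | the rooftop: the snake, the sparrow, the spider]
7. Technician goes to the rooftop with the cricket and the worm.  [the basement: the beetle, the toad | the rooftop: the cricket, the snake, the sparrow, the spider, the worm]
8. Technician goes back to the basement with the worm.  [the basement: the beetle, the toad, the worm | the rooftop: the cricket, the snake, the sparrow, the spider]
9. Technician goes to the rooftop with the beetle and the worm.  [the basement: the toad | the rooftop: the beetle, the cricket, the snake, the sparrow, the spider, the worm]
10. Technician goes back to the basement with the worm.  [the basement: the toad, the worm | the rooftop: the beetle, the cricket, the snake, the sparrow, the spider]
11. Technician goes to the rooftop with the toad and the worm.  [the basement: — | the rooftop: the beetle, the cricket, the snake, the sparrow, the spider, the toad, the worm]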